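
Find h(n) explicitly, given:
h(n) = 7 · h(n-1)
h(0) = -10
Pure geometric recurrence with ratio 7.
By induction h(n) = h(0) · (7)^n = - 10 \cdot 7^{n}.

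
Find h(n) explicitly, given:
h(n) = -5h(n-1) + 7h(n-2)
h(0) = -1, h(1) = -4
Characteristic equation: x² + 5x - 7 = 0.
Discriminant Δ = (-5)² + 4·(7) = 53.
Roots r₁,₂ = (-5 ± √53)/2, so r₁ = - \frac{5}{2} + \frac{\sqrt{53}}{2}, r₂ = - \frac{\sqrt{53}}{2} - \frac{5}{2}.
General solution: h(n) = A·r₁^n + B·r₂^n.
From the initial conditions, A + B = -1 and r₁A + r₂B = -4.
Since r₁ - r₂ = √53: A = (-4 - (-1)r₂)/√53 = - \frac{13 \sqrt{53}}{106} - \frac{1}{2}, and B = -1 - A = - \frac{1}{2} + \frac{13 \sqrt{53}}{106}.
So h(n) = \left(- \frac{13 \sqrt{53}}{106} - \frac{1}{2}\right)\left(- \frac{5}{2} + \frac{\sqrt{53}}{2}\right)^n + \left(- \frac{1}{2} + \frac{13 \sqrt{53}}{106}\right)\left(- \frac{\sqrt{53}}{2} - \frac{5}{2}\right)^n.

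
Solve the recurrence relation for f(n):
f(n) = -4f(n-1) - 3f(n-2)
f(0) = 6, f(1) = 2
Characteristic equation: x² + 4x + 3 = 0, which factors as (x - (-1))(x - (-3)) = 0.
Roots r₁ = -1, r₂ = -3 (distinct).
General solution: f(n) = A·(-1)^n + B·(-3)^n.
From f(0) = 6: A + B = 6.
From f(1) = 2: -A - 3B = 2.
Solving: A = 10, B = -4.
So f(n) = 10 \left(-1\right)^{n} - 4 \left(-3\right)^{n}.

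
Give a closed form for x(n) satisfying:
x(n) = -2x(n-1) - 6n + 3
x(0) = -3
First-order linear with linear forcing.
Homogeneous solution: x_h(n) = A·(-2)^n.
Try particular x_p(n) = pn + q. Substituting:
  pn + q = -2(p(n-1) + q) - 6n + 3.
Matching the n-coefficient: p = -2p - 6 ⇒ p = -2.
Matching constants: q = 2p - 2q + 3 ⇒ q = - \frac{1}{3}.
General: x(n) = A·(-2)^n - 2 n - \frac{1}{3}.
Apply x(0) = -3: A - \frac{1}{3} = -3 ⇒ A = - \frac{8}{3}.
So x(n) = - \frac{8 \left(-2\right)^{n}}{3} - 2 n - \frac{1}{3}.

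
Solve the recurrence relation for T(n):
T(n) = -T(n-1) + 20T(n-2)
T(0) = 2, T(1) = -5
Characteristic equation: x² + x - 20 = 0, which factors as (x - (-5))(x - (4)) = 0.
Roots r₁ = -5, r₂ = 4 (distinct).
General solution: T(n) = A·(-5)^n + B·(4)^n.
From T(0) = 2: A + B = 2.
From T(1) = -5: -5A + 4B = -5.
Solving: A = \frac{13}{9}, B = \frac{5}{9}.
So T(n) = \frac{13 \left(-5\right)^{n}}{9} + \frac{5 \cdot 4^{n}}{9}.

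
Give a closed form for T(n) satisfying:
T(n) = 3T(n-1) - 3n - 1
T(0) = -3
First-order linear with linear forcing.
Homogeneous solution: T_h(n) = A·(3)^n.
Try particular T_p(n) = pn + q. Substituting:
  pn + q = 3(p(n-1) + q) - 3n - 1.
Matching the n-coefficient: p = 3p - 3 ⇒ p = \frac{3}{2}.
Matching constants: q = -3p + 3q - 1 ⇒ q = \frac{11}{4}.
General: T(n) = A·(3)^n + \frac{3 n}{2} + \frac{11}{4}.
Apply T(0) = -3: A + \frac{11}{4} = -3 ⇒ A = - \frac{23}{4}.
So T(n) = - \frac{23 \cdot 3^{n}}{4} + \frac{3 n}{2} + \frac{11}{4}.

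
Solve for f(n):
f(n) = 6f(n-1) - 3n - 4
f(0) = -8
First-order linear with linear forcing.
Homogeneous solution: f_h(n) = A·(6)^n.
Try particular f_p(n) = pn + q. Substituting:
  pn + q = 6(p(n-1) + q) - 3n - 4.
Matching the n-coefficient: p = 6p - 3 ⇒ p = \frac{3}{5}.
Matching constants: q = -6p + 6q - 4 ⇒ q = \frac{38}{25}.
General: f(n) = A·(6)^n + \frac{3 n}{5} + \frac{38}{25}.
Apply f(0) = -8: A + \frac{38}{25} = -8 ⇒ A = - \frac{238}{25}.
So f(n) = - \frac{238 \cdot 6^{n}}{25} + \frac{3 n}{5} + \frac{38}{25}.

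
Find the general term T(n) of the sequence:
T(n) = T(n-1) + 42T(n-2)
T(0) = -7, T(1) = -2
Characteristic equation: x² - x - 42 = 0, which factors as (x - (7))(x - (-6)) = 0.
Roots r₁ = 7, r₂ = -6 (distinct).
General solution: T(n) = A·(7)^n + B·(-6)^n.
From T(0) = -7: A + B = -7.
From T(1) = -2: 7A - 6B = -2.
Solving: A = - \frac{44}{13}, B = - \frac{47}{13}.
So T(n) = - \frac{47 \left(-6\right)^{n}}{13} - \frac{44 \cdot 7^{n}}{13}.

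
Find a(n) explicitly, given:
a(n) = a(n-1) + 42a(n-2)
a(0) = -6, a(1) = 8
Characteristic equation: x² - x - 42 = 0, which factors as (x - (7))(x - (-6)) = 0.
Roots r₁ = 7, r₂ = -6 (distinct).
General solution: a(n) = A·(7)^n + B·(-6)^n.
From a(0) = -6: A + B = -6.
From a(1) = 8: 7A - 6B = 8.
Solving: A = - \frac{28}{13}, B = - \frac{50}{13}.
So a(n) = - \frac{50 \left(-6\right)^{n}}{13} - \frac{28 \cdot 7^{n}}{13}.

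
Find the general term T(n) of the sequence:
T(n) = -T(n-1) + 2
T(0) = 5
First-order linear non-homogeneous.
Homogeneous solution: T_h(n) = A·(-1)^n.
Try constant particular solution T_p = K: K = -K + 2 ⇒ K = 1.
General: T(n) = A·(-1)^n + 1.
Apply T(0) = 5: A + 1 = 5 ⇒ A = 4.
So T(n) = 4 \left(-1\right)^{n} + 1.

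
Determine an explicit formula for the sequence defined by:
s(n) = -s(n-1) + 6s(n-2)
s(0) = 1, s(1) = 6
Characteristic equation: x² + x - 6 = 0, which factors as (x - (-3))(x - (2)) = 0.
Roots r₁ = -3, r₂ = 2 (distinct).
General solution: s(n) = A·(-3)^n + B·(2)^n.
From s(0) = 1: A + B = 1.
From s(1) = 6: -3A + 2B = 6.
Solving: A = - \frac{4}{5}, B = \frac{9}{5}.
So s(n) = - \frac{4 \left(-3\right)^{n}}{5} + \frac{9 \cdot 2^{n}}{5}.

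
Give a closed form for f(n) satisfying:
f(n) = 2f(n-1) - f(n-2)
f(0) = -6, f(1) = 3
Characteristic equation: x² - 2x + 1 = 0, which is (x - (1))².
Repeated root r = 1.
General solution: f(n) = (A + Bn)·(1)^n.
From f(0) = -6: A = -6.
From f(1) = 3: (A + B)·(1) = 3 ⇒ B = 9.
So f(n) = \left(9 n - 6\right) \cdot (1)^n.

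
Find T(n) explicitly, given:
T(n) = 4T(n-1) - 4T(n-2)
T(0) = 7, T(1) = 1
Characteristic equation: x² - 4x + 4 = 0, which is (x - (2))².
Repeated root r = 2.
General solution: T(n) = (A + Bn)·(2)^n.
From T(0) = 7: A = 7.
From T(1) = 1: (A + B)·(2) = 1 ⇒ B = - \frac{13}{2}.
So T(n) = \left(7 - \frac{13 n}{2}\right) \cdot (2)^n.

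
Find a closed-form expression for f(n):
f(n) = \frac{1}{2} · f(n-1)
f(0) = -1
Pure geometric recurrence with ratio \frac{1}{2}.
By induction f(n) = f(0) · (\frac{1}{2})^n = - 2^{- n}.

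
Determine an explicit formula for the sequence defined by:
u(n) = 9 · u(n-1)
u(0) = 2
Pure geometric recurrence with ratio 9.
By induction u(n) = u(0) · (9)^n = 2 \cdot 9^{n}.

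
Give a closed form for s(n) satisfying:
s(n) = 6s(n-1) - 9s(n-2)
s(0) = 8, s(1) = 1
Characteristic equation: x² - 6x + 9 = 0, which is (x - (3))².
Repeated root r = 3.
General solution: s(n) = (A + Bn)·(3)^n.
From s(0) = 8: A = 8.
From s(1) = 1: (A + B)·(3) = 1 ⇒ B = - \frac{23}{3}.
So s(n) = \left(8 - \frac{23 n}{3}\right) \cdot (3)^n.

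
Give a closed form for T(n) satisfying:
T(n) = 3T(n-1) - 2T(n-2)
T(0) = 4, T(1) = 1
Characteristic equation: x² - 3x + 2 = 0, which factors as (x - (1))(x - (2)) = 0.
Roots r₁ = 1, r₂ = 2 (distinct).
General solution: T(n) = A·(1)^n + B·(2)^n.
From T(0) = 4: A + B = 4.
From T(1) = 1: A + 2B = 1.
Solving: A = 7, B = -3.
So T(n) = 7 - 3 \cdot 2^{n}.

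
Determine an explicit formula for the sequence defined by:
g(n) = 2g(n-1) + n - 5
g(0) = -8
First-order linear with linear forcing.
Homogeneous solution: g_h(n) = A·(2)^n.
Try particular g_p(n) = pn + q. Substituting:
  pn + q = 2(p(n-1) + q) + n - 5.
Matching the n-coefficient: p = 2p + 1 ⇒ p = -1.
Matching constants: q = -2p + 2q - 5 ⇒ q = 3.
General: g(n) = A·(2)^n - n + 3.
Apply g(0) = -8: A + 3 = -8 ⇒ A = -11.
So g(n) = - 11 \cdot 2^{n} - n + 3.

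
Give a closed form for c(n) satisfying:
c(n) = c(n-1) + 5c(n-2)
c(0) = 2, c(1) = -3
Characteristic equation: x² - x - 5 = 0.
Discriminant Δ = (1)² + 4·(5) = 21.
Roots r₁,₂ = (1 ± √21)/2, so r₁ = \frac{1}{2} + \frac{\sqrt{21}}{2}, r₂ = \frac{1}{2} - \frac{\sqrt{21}}{2}.
General solution: c(n) = A·r₁^n + B·r₂^n.
From the initial conditions, A + B = 2 and r₁A + r₂B = -3.
Since r₁ - r₂ = √21: A = (-3 - (2)r₂)/√21 = 1 - \frac{4 \sqrt{21}}{21}, and B = 2 - A = \frac{4 \sqrt{21}}{21} + 1.
So c(n) = \left(1 - \frac{4 \sqrt{21}}{21}\right)\left(\frac{1}{2} + \frac{\sqrt{21}}{2}\right)^n + \left(\frac{4 \sqrt{21}}{21} + 1\right)\left(\frac{1}{2} - \frac{\sqrt{21}}{2}\right)^n.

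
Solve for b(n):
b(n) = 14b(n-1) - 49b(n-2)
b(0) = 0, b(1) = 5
Characteristic equation: x² - 14x + 49 = 0, which is (x - (7))².
Repeated root r = 7.
General solution: b(n) = (A + Bn)·(7)^n.
From b(0) = 0: A = 0.
From b(1) = 5: (A + B)·(7) = 5 ⇒ B = \frac{5}{7}.
So b(n) = \left(\frac{5 n}{7}\right) \cdot (7)^n.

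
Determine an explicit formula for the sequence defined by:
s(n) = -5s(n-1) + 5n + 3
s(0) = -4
First-order linear with linear forcing.
Homogeneous solution: s_h(n) = A·(-5)^n.
Try particular s_p(n) = pn + q. Substituting:
  pn + q = -5(p(n-1) + q) + 5n + 3.
Matching the n-coefficient: p = -5p + 5 ⇒ p = \frac{5}{6}.
Matching constants: q = 5p - 5q + 3 ⇒ q = \frac{43}{36}.
General: s(n) = A·(-5)^n + \frac{5 n}{6} + \frac{43}{36}.
Apply s(0) = -4: A + \frac{43}{36} = -4 ⇒ A = - \frac{187}{36}.
So s(n) = - \frac{187 \left(-5\right)^{n}}{36} + \frac{5 n}{6} + \frac{43}{36}.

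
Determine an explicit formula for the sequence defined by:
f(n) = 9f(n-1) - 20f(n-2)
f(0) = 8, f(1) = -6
Characteristic equation: x² - 9x + 20 = 0, which factors as (x - (5))(x - (4)) = 0.
Roots r₁ = 5, r₂ = 4 (distinct).
General solution: f(n) = A·(5)^n + B·(4)^n.
From f(0) = 8: A + B = 8.
From f(1) = -6: 5A + 4B = -6.
Solving: A = -38, B = 46.
So f(n) = 46 \cdot 4^{n} - 38 \cdot 5^{n}.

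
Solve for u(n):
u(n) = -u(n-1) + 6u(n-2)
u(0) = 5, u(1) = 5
Characteristic equation: x² + x - 6 = 0, which factors as (x - (-3))(x - (2)) = 0.
Roots r₁ = -3, r₂ = 2 (distinct).
General solution: u(n) = A·(-3)^n + B·(2)^n.
From u(0) = 5: A + B = 5.
From u(1) = 5: -3A + 2B = 5.
Solving: A = 1, B = 4.
So u(n) = \left(-3\right)^{n} + 4 \cdot 2^{n}.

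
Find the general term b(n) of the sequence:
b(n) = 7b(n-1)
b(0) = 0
This is a homogeneous first-order recurrence with ratio 7.
By induction b(n) = b(0) · (7)^n = 0.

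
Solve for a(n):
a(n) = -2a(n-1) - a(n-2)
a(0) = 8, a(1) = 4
Characteristic equation: x² + 2x + 1 = 0, which is (x - (-1))².
Repeated root r = -1.
General solution: a(n) = (A + Bn)·(-1)^n.
From a(0) = 8: A = 8.
From a(1) = 4: (A + B)·(-1) = 4 ⇒ B = -12.
So a(n) = \left(8 - 12 n\right) \cdot (-1)^n.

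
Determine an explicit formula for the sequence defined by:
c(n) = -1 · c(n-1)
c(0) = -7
Pure geometric recurrence with ratio -1.
By induction c(n) = c(0) · (-1)^n = - 7 \left(-1\right)^{n}.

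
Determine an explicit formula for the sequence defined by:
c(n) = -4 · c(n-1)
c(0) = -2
Pure geometric recurrence with ratio -4.
By induction c(n) = c(0) · (-4)^n = - 2 \left(-4\right)^{n}.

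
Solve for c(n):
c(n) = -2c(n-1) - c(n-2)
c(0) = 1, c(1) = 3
Characteristic equation: x² + 2x + 1 = 0, which is (x - (-1))².
Repeated root r = -1.
General solution: c(n) = (A + Bn)·(-1)^n.
From c(0) = 1: A = 1.
From c(1) = 3: (A + B)·(-1) = 3 ⇒ B = -4.
So c(n) = \left(1 - 4 n\right) \cdot (-1)^n.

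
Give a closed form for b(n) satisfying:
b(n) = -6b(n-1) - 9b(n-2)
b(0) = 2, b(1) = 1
Characteristic equation: x² + 6x + 9 = 0, which is (x - (-3))².
Repeated root r = -3.
General solution: b(n) = (A + Bn)·(-3)^n.
From b(0) = 2: A = 2.
From b(1) = 1: (A + B)·(-3) = 1 ⇒ B = - \frac{7}{3}.
So b(n) = \left(2 - \frac{7 n}{3}\right) \cdot (-3)^n.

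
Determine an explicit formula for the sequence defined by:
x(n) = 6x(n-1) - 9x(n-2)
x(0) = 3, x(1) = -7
Characteristic equation: x² - 6x + 9 = 0, which is (x - (3))².
Repeated root r = 3.
General solution: x(n) = (A + Bn)·(3)^n.
From x(0) = 3: A = 3.
From x(1) = -7: (A + B)·(3) = -7 ⇒ B = - \frac{16}{3}.
So x(n) = \left(3 - \frac{16 n}{3}\right) \cdot (3)^n.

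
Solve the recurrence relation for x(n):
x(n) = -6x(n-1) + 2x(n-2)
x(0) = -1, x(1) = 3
Characteristic equation: x² + 6x - 2 = 0.
Discriminant Δ = (-6)² + 4·(2) = 44.
Roots r₁,₂ = (-6 ± √44)/2, so r₁ = -3 + \sqrt{11}, r₂ = - \sqrt{11} - 3.
General solution: x(n) = A·r₁^n + B·r₂^n.
From the initial conditions, A + B = -1 and r₁A + r₂B = 3.
Since r₁ - r₂ = √44: A = (3 - (-1)r₂)/√44 = - \frac{1}{2}, and B = -1 - A = - \frac{1}{2}.
So x(n) = \left(- \frac{1}{2}\right)\left(-3 + \sqrt{11}\right)^n + \left(- \frac{1}{2}\right)\left(- \sqrt{11} - 3\right)^n.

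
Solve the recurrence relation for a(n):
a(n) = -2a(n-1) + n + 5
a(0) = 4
First-order linear with linear forcing.
Homogeneous solution: a_h(n) = A·(-2)^n.
Try particular a_p(n) = pn + q. Substituting:
  pn + q = -2(p(n-1) + q) + n + 5.
Matching the n-coefficient: p = -2p + 1 ⇒ p = \frac{1}{3}.
Matching constants: q = 2p - 2q + 5 ⇒ q = \frac{17}{9}.
General: a(n) = A·(-2)^n + \frac{n}{3} + \frac{17}{9}.
Apply a(0) = 4: A + \frac{17}{9} = 4 ⇒ A = \frac{19}{9}.
So a(n) = \frac{19 \left(-2\right)^{n}}{9} + \frac{n}{3} + \frac{17}{9}.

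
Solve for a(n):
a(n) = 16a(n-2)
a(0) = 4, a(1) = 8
Characteristic equation: x² - 16 = 0, which factors as (x - (-4))(x - (4)) = 0.
Roots r₁ = -4, r₂ = 4 (distinct).
General solution: a(n) = A·(-4)^n + B·(4)^n.
From a(0) = 4: A + B = 4.
From a(1) = 8: -4A + 4B = 8.
Solving: A = 1, B = 3.
So a(n) = \left(-4\right)^{n} + 3 \cdot 4^{n}.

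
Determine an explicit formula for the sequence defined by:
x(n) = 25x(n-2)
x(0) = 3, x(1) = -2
Characteristic equation: x² - 25 = 0, which factors as (x - (5))(x - (-5)) = 0.
Roots r₁ = 5, r₂ = -5 (distinct).
General solution: x(n) = A·(5)^n + B·(-5)^n.
From x(0) = 3: A + B = 3.
From x(1) = -2: 5A - 5B = -2.
Solving: A = \frac{13}{10}, B = \frac{17}{10}.
So x(n) = \frac{17 \left(-5\right)^{n}}{10} + \frac{13 \cdot 5^{n}}{10}.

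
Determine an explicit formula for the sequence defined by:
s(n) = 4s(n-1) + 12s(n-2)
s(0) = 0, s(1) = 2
Characteristic equation: x² - 4x - 12 = 0, which factors as (x - (-2))(x - (6)) = 0.
Roots r₁ = -2, r₂ = 6 (distinct).
General solution: s(n) = A·(-2)^n + B·(6)^n.
From s(0) = 0: A + B = 0.
From s(1) = 2: -2A + 6B = 2.
Solving: A = - \frac{1}{4}, B = \frac{1}{4}.
So s(n) = - \frac{\left(-2\right)^{n}}{4} + \frac{6^{n}}{4}.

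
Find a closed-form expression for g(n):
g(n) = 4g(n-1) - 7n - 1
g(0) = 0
First-order linear with linear forcing.
Homogeneous solution: g_h(n) = A·(4)^n.
Try particular g_p(n) = pn + q. Substituting:
  pn + q = 4(p(n-1) + q) - 7n - 1.
Matching the n-coefficient: p = 4p - 7 ⇒ p = \frac{7}{3}.
Matching constants: q = -4p + 4q - 1 ⇒ q = \frac{31}{9}.
General: g(n) = A·(4)^n + \frac{7 n}{3} + \frac{31}{9}.
Apply g(0) = 0: A + \frac{31}{9} = 0 ⇒ A = - \frac{31}{9}.
So g(n) = - \frac{31 \cdot 4^{n}}{9} + \frac{7 n}{3} + \frac{31}{9}.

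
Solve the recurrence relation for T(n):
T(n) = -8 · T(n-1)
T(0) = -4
Pure geometric recurrence with ratio -8.
By induction T(n) = T(0) · (-8)^n = - 4 \left(-8\right)^{n}.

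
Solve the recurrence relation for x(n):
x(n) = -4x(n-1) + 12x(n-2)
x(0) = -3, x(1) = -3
Characteristic equation: x² + 4x - 12 = 0, which factors as (x - (-6))(x - (2)) = 0.
Roots r₁ = -6, r₂ = 2 (distinct).
General solution: x(n) = A·(-6)^n + B·(2)^n.
From x(0) = -3: A + B = -3.
From x(1) = -3: -6A + 2B = -3.
Solving: A = - \frac{3}{8}, B = - \frac{21}{8}.
So x(n) = - \frac{3 \left(-6\right)^{n}}{8} - \frac{21 \cdot 2^{n}}{8}.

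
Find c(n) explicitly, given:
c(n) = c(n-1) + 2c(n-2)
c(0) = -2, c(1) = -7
Characteristic equation: x² - x - 2 = 0, which factors as (x - (2))(x - (-1)) = 0.
Roots r₁ = 2, r₂ = -1 (distinct).
General solution: c(n) = A·(2)^n + B·(-1)^n.
From c(0) = -2: A + B = -2.
From c(1) = -7: 2A - B = -7.
Solving: A = -3, B = 1.
So c(n) = \left(-1\right)^{n} - 3 \cdot 2^{n}.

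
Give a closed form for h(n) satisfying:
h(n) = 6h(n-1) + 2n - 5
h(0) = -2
First-order linear with linear forcing.
Homogeneous solution: h_h(n) = A·(6)^n.
Try particular h_p(n) = pn + q. Substituting:
  pn + q = 6(p(n-1) + q) + 2n - 5.
Matching the n-coefficient: p = 6p + 2 ⇒ p = - \frac{2}{5}.
Matching constants: q = -6p + 6q - 5 ⇒ q = \frac{13}{25}.
General: h(n) = A·(6)^n - \frac{2 n}{5} + \frac{13}{25}.
Apply h(0) = -2: A + \frac{13}{25} = -2 ⇒ A = - \frac{63}{25}.
So h(n) = - \frac{63 \cdot 6^{n}}{25} - \frac{2 n}{5} + \frac{13}{25}.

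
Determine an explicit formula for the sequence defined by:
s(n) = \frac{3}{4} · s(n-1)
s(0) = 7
Pure geometric recurrence with ratio \frac{3}{4}.
By induction s(n) = s(0) · (\frac{3}{4})^n = 7 \left(\frac{3}{4}\right)^{n}.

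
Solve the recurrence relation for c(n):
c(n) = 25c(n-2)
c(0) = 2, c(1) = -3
Characteristic equation: x² - 25 = 0, which factors as (x - (-5))(x - (5)) = 0.
Roots r₁ = -5, r₂ = 5 (distinct).
General solution: c(n) = A·(-5)^n + B·(5)^n.
From c(0) = 2: A + B = 2.
From c(1) = -3: -5A + 5B = -3.
Solving: A = \frac{13}{10}, B = \frac{7}{10}.
So c(n) = \frac{13 \left(-5\right)^{n}}{10} + \frac{7 \cdot 5^{n}}{10}.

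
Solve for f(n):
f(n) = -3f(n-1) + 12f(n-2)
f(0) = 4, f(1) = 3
Characteristic equation: x² + 3x - 12 = 0.
Discriminant Δ = (-3)² + 4·(12) = 57.
Roots r₁,₂ = (-3 ± √57)/2, so r₁ = - \frac{3}{2} + \frac{\sqrt{57}}{2}, r₂ = - \frac{\sqrt{57}}{2} - \frac{3}{2}.
General solution: f(n) = A·r₁^n + B·r₂^n.
From the initial conditions, A + B = 4 and r₁A + r₂B = 3.
Since r₁ - r₂ = √57: A = (3 - (4)r₂)/√57 = \frac{3 \sqrt{57}}{19} + 2, and B = 4 - A = 2 - \frac{3 \sqrt{57}}{19}.
So f(n) = \left(\frac{3 \sqrt{57}}{19} + 2\right)\left(- \frac{3}{2} + \frac{\sqrt{57}}{2}\right)^n + \left(2 - \frac{3 \sqrt{57}}{19}\right)\left(- \frac{\sqrt{57}}{2} - \frac{3}{2}\right)^n.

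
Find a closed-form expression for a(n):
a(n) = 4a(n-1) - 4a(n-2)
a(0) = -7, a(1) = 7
Characteristic equation: x² - 4x + 4 = 0, which is (x - (2))².
Repeated root r = 2.
General solution: a(n) = (A + Bn)·(2)^n.
From a(0) = -7: A = -7.
From a(1) = 7: (A + B)·(2) = 7 ⇒ B = \frac{21}{2}.
So a(n) = \left(\frac{21 n}{2} - 7\right) \cdot (2)^n.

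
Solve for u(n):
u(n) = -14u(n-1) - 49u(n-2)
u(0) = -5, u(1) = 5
Characteristic equation: x² + 14x + 49 = 0, which is (x - (-7))².
Repeated root r = -7.
General solution: u(n) = (A + Bn)·(-7)^n.
From u(0) = -5: A = -5.
From u(1) = 5: (A + B)·(-7) = 5 ⇒ B = \frac{30}{7}.
So u(n) = \left(\frac{30 n}{7} - 5\right) \cdot (-7)^n.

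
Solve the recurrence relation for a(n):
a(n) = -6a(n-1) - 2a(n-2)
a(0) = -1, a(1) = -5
Characteristic equation: x² + 6x + 2 = 0.
Discriminant Δ = (-6)² + 4·(-2) = 28.
Roots r₁,₂ = (-6 ± √28)/2, so r₁ = -3 + \sqrt{7}, r₂ = -3 - \sqrt{7}.
General solution: a(n) = A·r₁^n + B·r₂^n.
From the initial conditions, A + B = -1 and r₁A + r₂B = -5.
Since r₁ - r₂ = √28: A = (-5 - (-1)r₂)/√28 = - \frac{4 \sqrt{7}}{7} - \frac{1}{2}, and B = -1 - A = - \frac{1}{2} + \frac{4 \sqrt{7}}{7}.
So a(n) = \left(- \frac{4 \sqrt{7}}{7} - \frac{1}{2}\right)\left(-3 + \sqrt{7}\right)^n + \left(- \frac{1}{2} + \frac{4 \sqrt{7}}{7}\right)\left(-3 - \sqrt{7}\right)^n.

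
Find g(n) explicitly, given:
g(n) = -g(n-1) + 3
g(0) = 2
First-order linear non-homogeneous.
Homogeneous solution: g_h(n) = A·(-1)^n.
Try constant particular solution g_p = K: K = -K + 3 ⇒ K = \frac{3}{2}.
General: g(n) = A·(-1)^n + \frac{3}{2}.
Apply g(0) = 2: A + \frac{3}{2} = 2 ⇒ A = \frac{1}{2}.
So g(n) = \frac{\left(-1\right)^{n}}{2} + \frac{3}{2}.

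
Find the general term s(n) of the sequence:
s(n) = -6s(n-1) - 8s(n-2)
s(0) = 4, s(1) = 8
Characteristic equation: x² + 6x + 8 = 0, which factors as (x - (-4))(x - (-2)) = 0.
Roots r₁ = -4, r₂ = -2 (distinct).
General solution: s(n) = A·(-4)^n + B·(-2)^n.
From s(0) = 4: A + B = 4.
From s(1) = 8: -4A - 2B = 8.
Solving: A = -8, B = 12.
So s(n) = 12 \left(-2\right)^{n} - 8 \left(-4\right)^{n}.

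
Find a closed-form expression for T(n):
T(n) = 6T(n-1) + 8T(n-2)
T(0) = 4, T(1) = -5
Characteristic equation: x² - 6x - 8 = 0.
Discriminant Δ = (6)² + 4·(8) = 68.
Roots r₁,₂ = (6 ± √68)/2, so r₁ = 3 + \sqrt{17}, r₂ = 3 - \sqrt{17}.
General solution: T(n) = A·r₁^n + B·r₂^n.
From the initial conditions, A + B = 4 and r₁A + r₂B = -5.
Since r₁ - r₂ = √68: A = (-5 - (4)r₂)/√68 = 2 - \frac{\sqrt{17}}{2}, and B = 4 - A = 2 + \frac{\sqrt{17}}{2}.
So T(n) = \left(2 - \frac{\sqrt{17}}{2}\right)\left(3 + \sqrt{17}\right)^n + \left(2 + \frac{\sqrt{17}}{2}\right)\left(3 - \sqrt{17}\right)^n.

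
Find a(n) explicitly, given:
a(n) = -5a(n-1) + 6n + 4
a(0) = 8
First-order linear with linear forcing.
Homogeneous solution: a_h(n) = A·(-5)^n.
Try particular a_p(n) = pn + q. Substituting:
  pn + q = -5(p(n-1) + q) + 6n + 4.
Matching the n-coefficient: p = -5p + 6 ⇒ p = 1.
Matching constants: q = 5p - 5q + 4 ⇒ q = \frac{3}{2}.
General: a(n) = A·(-5)^n + n + \frac{3}{2}.
Apply a(0) = 8: A + \frac{3}{2} = 8 ⇒ A = \frac{13}{2}.
So a(n) = \frac{13 \left(-5\right)^{n}}{2} + n + \frac{3}{2}.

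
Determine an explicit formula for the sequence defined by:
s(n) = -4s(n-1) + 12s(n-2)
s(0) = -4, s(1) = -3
Characteristic equation: x² + 4x - 12 = 0, which factors as (x - (-6))(x - (2)) = 0.
Roots r₁ = -6, r₂ = 2 (distinct).
General solution: s(n) = A·(-6)^n + B·(2)^n.
From s(0) = -4: A + B = -4.
From s(1) = -3: -6A + 2B = -3.
Solving: A = - \frac{5}{8}, B = - \frac{27}{8}.
So s(n) = - \frac{5 \left(-6\right)^{n}}{8} - \frac{27 \cdot 2^{n}}{8}.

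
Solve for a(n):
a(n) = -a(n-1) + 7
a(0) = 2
First-order linear non-homogeneous.
Homogeneous solution: a_h(n) = A·(-1)^n.
Try constant particular solution a_p = K: K = -K + 7 ⇒ K = \frac{7}{2}.
General: a(n) = A·(-1)^n + \frac{7}{2}.
Apply a(0) = 2: A + \frac{7}{2} = 2 ⇒ A = - \frac{3}{2}.
So a(n) = \frac{7}{2} - \frac{3 \left(-1\right)^{n}}{2}.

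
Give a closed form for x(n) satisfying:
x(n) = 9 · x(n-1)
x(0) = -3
Pure geometric recurrence with ratio 9.
By induction x(n) = x(0) · (9)^n = - 3 \cdot 9^{n}.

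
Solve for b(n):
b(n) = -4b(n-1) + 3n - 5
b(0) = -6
First-order linear with linear forcing.
Homogeneous solution: b_h(n) = A·(-4)^n.
Try particular b_p(n) = pn + q. Substituting:
  pn + q = -4(p(n-1) + q) + 3n - 5.
Matching the n-coefficient: p = -4p + 3 ⇒ p = \frac{3}{5}.
Matching constants: q = 4p - 4q - 5 ⇒ q = - \frac{13}{25}.
General: b(n) = A·(-4)^n + \frac{3 n}{5} - \frac{13}{25}.
Apply b(0) = -6: A - \frac{13}{25} = -6 ⇒ A = - \frac{137}{25}.
So b(n) = - \frac{137 \left(-4\right)^{n}}{25} + \frac{3 n}{5} - \frac{13}{25}.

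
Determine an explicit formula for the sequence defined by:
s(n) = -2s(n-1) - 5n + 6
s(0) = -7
First-order linear with linear forcing.
Homogeneous solution: s_h(n) = A·(-2)^n.
Try particular s_p(n) = pn + q. Substituting:
  pn + q = -2(p(n-1) + q) - 5n + 6.
Matching the n-coefficient: p = -2p - 5 ⇒ p = - \frac{5}{3}.
Matching constants: q = 2p - 2q + 6 ⇒ q = \frac{8}{9}.
General: s(n) = A·(-2)^n - \frac{5 n}{3} + \frac{8}{9}.
Apply s(0) = -7: A + \frac{8}{9} = -7 ⇒ A = - \frac{71}{9}.
So s(n) = - \frac{71 \left(-2\right)^{n}}{9} - \frac{5 n}{3} + \frac{8}{9}.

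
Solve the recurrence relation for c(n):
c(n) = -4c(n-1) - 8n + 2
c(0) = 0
First-order linear with linear forcing.
Homogeneous solution: c_h(n) = A·(-4)^n.
Try particular c_p(n) = pn + q. Substituting:
  pn + q = -4(p(n-1) + q) - 8n + 2.
Matching the n-coefficient: p = -4p - 8 ⇒ p = - \frac{8}{5}.
Matching constants: q = 4p - 4q + 2 ⇒ q = - \frac{22}{25}.
General: c(n) = A·(-4)^n - \frac{8 n}{5} - \frac{22}{25}.
Apply c(0) = 0: A - \frac{22}{25} = 0 ⇒ A = \frac{22}{25}.
So c(n) = \frac{22 \left(-4\right)^{n}}{25} - \frac{8 n}{5} - \frac{22}{25}.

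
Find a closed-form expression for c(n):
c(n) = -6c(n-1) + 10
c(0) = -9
First-order linear non-homogeneous.
Homogeneous solution: c_h(n) = A·(-6)^n.
Try constant particular solution c_p = K: K = -6K + 10 ⇒ K = \frac{10}{7}.
General: c(n) = A·(-6)^n + \frac{10}{7}.
Apply c(0) = -9: A + \frac{10}{7} = -9 ⇒ A = - \frac{73}{7}.
So c(n) = \frac{10}{7} - \frac{73 \left(-6\right)^{n}}{7}.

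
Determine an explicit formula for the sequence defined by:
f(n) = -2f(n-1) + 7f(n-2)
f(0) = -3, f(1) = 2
Characteristic equation: x² + 2x - 7 = 0.
Discriminant Δ = (-2)² + 4·(7) = 32.
Roots r₁,₂ = (-2 ± √32)/2, so r₁ = -1 + 2 \sqrt{2}, r₂ = - 2 \sqrt{2} - 1.
General solution: f(n) = A·r₁^n + B·r₂^n.
From the initial conditions, A + B = -3 and r₁A + r₂B = 2.
Since r₁ - r₂ = √32: A = (2 - (-3)r₂)/√32 = - \frac{3}{2} - \frac{\sqrt{2}}{8}, and B = -3 - A = - \frac{3}{2} + \frac{\sqrt{2}}{8}.
So f(n) = \left(- \frac{3}{2} - \frac{\sqrt{2}}{8}\right)\left(-1 + 2 \sqrt{2}\right)^n + \left(- \frac{3}{2} + \frac{\sqrt{2}}{8}\right)\left(- 2 \sqrt{2} - 1\right)^n.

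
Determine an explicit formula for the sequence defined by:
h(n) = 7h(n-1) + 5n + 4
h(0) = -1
First-order linear with linear forcing.
Homogeneous solution: h_h(n) = A·(7)^n.
Try particular h_p(n) = pn + q. Substituting:
  pn + q = 7(p(n-1) + q) + 5n + 4.
Matching the n-coefficient: p = 7p + 5 ⇒ p = - \frac{5}{6}.
Matching constants: q = -7p + 7q + 4 ⇒ q = - \frac{59}{36}.
General: h(n) = A·(7)^n - \frac{5 n}{6} - \frac{59}{36}.
Apply h(0) = -1: A - \frac{59}{36} = -1 ⇒ A = \frac{23}{36}.
So h(n) = \frac{23 \cdot 7^{n}}{36} - \frac{5 n}{6} - \frac{59}{36}.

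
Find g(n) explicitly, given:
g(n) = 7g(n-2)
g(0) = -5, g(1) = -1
Characteristic equation: x² - 7 = 0.
Discriminant Δ = (0)² + 4·(7) = 28.
Roots r₁,₂ = (0 ± √28)/2, so r₁ = \sqrt{7}, r₂ = - \sqrt{7}.
General solution: g(n) = A·r₁^n + B·r₂^n.
From the initial conditions, A + B = -5 and r₁A + r₂B = -1.
Since r₁ - r₂ = √28: A = (-1 - (-5)r₂)/√28 = - \frac{5}{2} - \frac{\sqrt{7}}{14}, and B = -5 - A = - \frac{5}{2} + \frac{\sqrt{7}}{14}.
So g(n) = \left(- \frac{5}{2} - \frac{\sqrt{7}}{14}\right)\left(\sqrt{7}\right)^n + \left(- \frac{5}{2} + \frac{\sqrt{7}}{14}\right)\left(- \sqrt{7}\right)^n.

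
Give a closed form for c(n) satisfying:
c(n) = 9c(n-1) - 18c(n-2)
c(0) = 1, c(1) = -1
Characteristic equation: x² - 9x + 18 = 0, which factors as (x - (6))(x - (3)) = 0.
Roots r₁ = 6, r₂ = 3 (distinct).
General solution: c(n) = A·(6)^n + B·(3)^n.
From c(0) = 1: A + B = 1.
From c(1) = -1: 6A + 3B = -1.
Solving: A = - \frac{4}{3}, B = \frac{7}{3}.
So c(n) = \frac{7 \cdot 3^{n}}{3} - \frac{4 \cdot 6^{n}}{3}.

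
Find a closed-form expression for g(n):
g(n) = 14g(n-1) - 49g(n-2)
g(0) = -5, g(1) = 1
Characteristic equation: x² - 14x + 49 = 0, which is (x - (7))².
Repeated root r = 7.
General solution: g(n) = (A + Bn)·(7)^n.
From g(0) = -5: A = -5.
From g(1) = 1: (A + B)·(7) = 1 ⇒ B = \frac{36}{7}.
So g(n) = \left(\frac{36 n}{7} - 5\right) \cdot (7)^n.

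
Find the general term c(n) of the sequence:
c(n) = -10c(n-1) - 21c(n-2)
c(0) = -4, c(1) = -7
Characteristic equation: x² + 10x + 21 = 0, which factors as (x - (-3))(x - (-7)) = 0.
Roots r₁ = -3, r₂ = -7 (distinct).
General solution: c(n) = A·(-3)^n + B·(-7)^n.
From c(0) = -4: A + B = -4.
From c(1) = -7: -3A - 7B = -7.
Solving: A = - \frac{35}{4}, B = \frac{19}{4}.
So c(n) = - \frac{35 \left(-3\right)^{n}}{4} + \frac{19 \left(-7\right)^{n}}{4}.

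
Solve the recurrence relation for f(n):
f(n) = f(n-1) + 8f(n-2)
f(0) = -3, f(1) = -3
Characteristic equation: x² - x - 8 = 0.
Discriminant Δ = (1)² + 4·(8) = 33.
Roots r₁,₂ = (1 ± √33)/2, so r₁ = \frac{1}{2} + \frac{\sqrt{33}}{2}, r₂ = \frac{1}{2} - \frac{\sqrt{33}}{2}.
General solution: f(n) = A·r₁^n + B·r₂^n.
From the initial conditions, A + B = -3 and r₁A + r₂B = -3.
Since r₁ - r₂ = √33: A = (-3 - (-3)r₂)/√33 = - \frac{3}{2} - \frac{\sqrt{33}}{22}, and B = -3 - A = - \frac{3}{2} + \frac{\sqrt{33}}{22}.
So f(n) = \left(- \frac{3}{2} - \frac{\sqrt{33}}{22}\right)\left(\frac{1}{2} + \frac{\sqrt{33}}{2}\right)^n + \left(- \frac{3}{2} + \frac{\sqrt{33}}{22}\right)\left(\frac{1}{2} - \frac{\sqrt{33}}{2}\right)^n.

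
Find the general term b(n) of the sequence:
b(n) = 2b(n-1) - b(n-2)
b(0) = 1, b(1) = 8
Characteristic equation: x² - 2x + 1 = 0, which is (x - (1))².
Repeated root r = 1.
General solution: b(n) = (A + Bn)·(1)^n.
From b(0) = 1: A = 1.
From b(1) = 8: (A + B)·(1) = 8 ⇒ B = 7.
So b(n) = \left(7 n + 1\right) \cdot (1)^n.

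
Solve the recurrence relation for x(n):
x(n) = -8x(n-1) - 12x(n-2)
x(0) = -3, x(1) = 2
Characteristic equation: x² + 8x + 12 = 0, which factors as (x - (-6))(x - (-2)) = 0.
Roots r₁ = -6, r₂ = -2 (distinct).
General solution: x(n) = A·(-6)^n + B·(-2)^n.
From x(0) = -3: A + B = -3.
From x(1) = 2: -6A - 2B = 2.
Solving: A = 1, B = -4.
So x(n) = - 4 \left(-2\right)^{n} + \left(-6\right)^{n}.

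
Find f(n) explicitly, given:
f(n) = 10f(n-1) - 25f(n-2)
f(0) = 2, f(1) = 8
Characteristic equation: x² - 10x + 25 = 0, which is (x - (5))².
Repeated root r = 5.
General solution: f(n) = (A + Bn)·(5)^n.
From f(0) = 2: A = 2.
From f(1) = 8: (A + B)·(5) = 8 ⇒ B = - \frac{2}{5}.
So f(n) = \left(2 - \frac{2 n}{5}\right) \cdot (5)^n.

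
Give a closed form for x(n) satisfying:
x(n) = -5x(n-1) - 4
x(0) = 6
First-order linear non-homogeneous.
Homogeneous solution: x_h(n) = A·(-5)^n.
Try constant particular solution x_p = K: K = -5K - 4 ⇒ K = - \frac{2}{3}.
General: x(n) = A·(-5)^n - \frac{2}{3}.
Apply x(0) = 6: A - \frac{2}{3} = 6 ⇒ A = \frac{20}{3}.
So x(n) = \frac{20 \left(-5\right)^{n}}{3} - \frac{2}{3}.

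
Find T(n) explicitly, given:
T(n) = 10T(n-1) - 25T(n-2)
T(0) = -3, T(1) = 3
Characteristic equation: x² - 10x + 25 = 0, which is (x - (5))².
Repeated root r = 5.
General solution: T(n) = (A + Bn)·(5)^n.
From T(0) = -3: A = -3.
From T(1) = 3: (A + B)·(5) = 3 ⇒ B = \frac{18}{5}.
So T(n) = \left(\frac{18 n}{5} - 3\right) \cdot (5)^n.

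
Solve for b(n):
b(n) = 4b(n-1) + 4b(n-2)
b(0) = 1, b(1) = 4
Characteristic equation: x² - 4x - 4 = 0.
Discriminant Δ = (4)² + 4·(4) = 32.
Roots r₁,₂ = (4 ± √32)/2, so r₁ = 2 + 2 \sqrt{2}, r₂ = 2 - 2 \sqrt{2}.
General solution: b(n) = A·r₁^n + B·r₂^n.
From the initial conditions, A + B = 1 and r₁A + r₂B = 4.
Since r₁ - r₂ = √32: A = (4 - (1)r₂)/√32 = \frac{\sqrt{2}}{4} + \frac{1}{2}, and B = 1 - A = \frac{1}{2} - \frac{\sqrt{2}}{4}.
So b(n) = \left(\frac{\sqrt{2}}{4} + \frac{1}{2}\right)\left(2 + 2 \sqrt{2}\right)^n + \left(\frac{1}{2} - \frac{\sqrt{2}}{4}\right)\left(2 - 2 \sqrt{2}\right)^n.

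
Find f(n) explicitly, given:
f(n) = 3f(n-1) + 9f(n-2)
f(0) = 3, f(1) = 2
Characteristic equation: x² - 3x - 9 = 0.
Discriminant Δ = (3)² + 4·(9) = 45.
Roots r₁,₂ = (3 ± √45)/2, so r₁ = \frac{3}{2} + \frac{3 \sqrt{5}}{2}, r₂ = \frac{3}{2} - \frac{3 \sqrt{5}}{2}.
General solution: f(n) = A·r₁^n + B·r₂^n.
From the initial conditions, A + B = 3 and r₁A + r₂B = 2.
Since r₁ - r₂ = √45: A = (2 - (3)r₂)/√45 = \frac{3}{2} - \frac{\sqrt{5}}{6}, and B = 3 - A = \frac{\sqrt{5}}{6} + \frac{3}{2}.
So f(n) = \left(\frac{3}{2} - \frac{\sqrt{5}}{6}\right)\left(\frac{3}{2} + \frac{3 \sqrt{5}}{2}\right)^n + \left(\frac{\sqrt{5}}{6} + \frac{3}{2}\right)\left(\frac{3}{2} - \frac{3 \sqrt{5}}{2}\right)^n.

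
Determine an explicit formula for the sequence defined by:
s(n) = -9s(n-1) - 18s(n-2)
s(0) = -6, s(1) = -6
Characteristic equation: x² + 9x + 18 = 0, which factors as (x - (-6))(x - (-3)) = 0.
Roots r₁ = -6, r₂ = -3 (distinct).
General solution: s(n) = A·(-6)^n + B·(-3)^n.
From s(0) = -6: A + B = -6.
From s(1) = -6: -6A - 3B = -6.
Solving: A = 8, B = -14.
So s(n) = - 14 \left(-3\right)^{n} + 8 \left(-6\right)^{n}.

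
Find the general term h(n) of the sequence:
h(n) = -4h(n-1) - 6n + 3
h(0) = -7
First-order linear with linear forcing.
Homogeneous solution: h_h(n) = A·(-4)^n.
Try particular h_p(n) = pn + q. Substituting:
  pn + q = -4(p(n-1) + q) - 6n + 3.
Matching the n-coefficient: p = -4p - 6 ⇒ p = - \frac{6}{5}.
Matching constants: q = 4p - 4q + 3 ⇒ q = - \frac{9}{25}.
General: h(n) = A·(-4)^n - \frac{6 n}{5} - \frac{9}{25}.
Apply h(0) = -7: A - \frac{9}{25} = -7 ⇒ A = - \frac{166}{25}.
So h(n) = - \frac{166 \left(-4\right)^{n}}{25} - \frac{6 n}{5} - \frac{9}{25}.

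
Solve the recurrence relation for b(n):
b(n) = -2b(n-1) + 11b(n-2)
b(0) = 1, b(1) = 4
Characteristic equation: x² + 2x - 11 = 0.
Discriminant Δ = (-2)² + 4·(11) = 48.
Roots r₁,₂ = (-2 ± √48)/2, so r₁ = -1 + 2 \sqrt{3}, r₂ = - 2 \sqrt{3} - 1.
General solution: b(n) = A·r₁^n + B·r₂^n.
From the initial conditions, A + B = 1 and r₁A + r₂B = 4.
Since r₁ - r₂ = √48: A = (4 - (1)r₂)/√48 = \frac{1}{2} + \frac{5 \sqrt{3}}{12}, and B = 1 - A = \frac{1}{2} - \frac{5 \sqrt{3}}{12}.
So b(n) = \left(\frac{1}{2} + \frac{5 \sqrt{3}}{12}\right)\left(-1 + 2 \sqrt{3}\right)^n + \left(\frac{1}{2} - \frac{5 \sqrt{3}}{12}\right)\left(- 2 \sqrt{3} - 1\right)^n.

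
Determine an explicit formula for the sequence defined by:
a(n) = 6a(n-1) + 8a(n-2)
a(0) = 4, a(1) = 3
Characteristic equation: x² - 6x - 8 = 0.
Discriminant Δ = (6)² + 4·(8) = 68.
Roots r₁,₂ = (6 ± √68)/2, so r₁ = 3 + \sqrt{17}, r₂ = 3 - \sqrt{17}.
General solution: a(n) = A·r₁^n + B·r₂^n.
From the initial conditions, A + B = 4 and r₁A + r₂B = 3.
Since r₁ - r₂ = √68: A = (3 - (4)r₂)/√68 = 2 - \frac{9 \sqrt{17}}{34}, and B = 4 - A = \frac{9 \sqrt{17}}{34} + 2.
So a(n) = \left(2 - \frac{9 \sqrt{17}}{34}\right)\left(3 + \sqrt{17}\right)^n + \left(\frac{9 \sqrt{17}}{34} + 2\right)\left(3 - \sqrt{17}\right)^n.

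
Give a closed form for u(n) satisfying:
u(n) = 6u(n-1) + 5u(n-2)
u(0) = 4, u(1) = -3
Characteristic equation: x² - 6x - 5 = 0.
Discriminant Δ = (6)² + 4·(5) = 56.
Roots r₁,₂ = (6 ± √56)/2, so r₁ = 3 + \sqrt{14}, r₂ = 3 - \sqrt{14}.
General solution: u(n) = A·r₁^n + B·r₂^n.
From the initial conditions, A + B = 4 and r₁A + r₂B = -3.
Since r₁ - r₂ = √56: A = (-3 - (4)r₂)/√56 = 2 - \frac{15 \sqrt{14}}{28}, and B = 4 - A = 2 + \frac{15 \sqrt{14}}{28}.
So u(n) = \left(2 - \frac{15 \sqrt{14}}{28}\right)\left(3 + \sqrt{14}\right)^n + \left(2 + \frac{15 \sqrt{14}}{28}\right)\left(3 - \sqrt{14}\right)^n.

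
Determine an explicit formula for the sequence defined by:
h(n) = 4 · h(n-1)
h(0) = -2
Pure geometric recurrence with ratio 4.
By induction h(n) = h(0) · (4)^n = - 2 \cdot 4^{n}.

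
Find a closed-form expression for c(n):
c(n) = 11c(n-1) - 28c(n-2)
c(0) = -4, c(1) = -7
Characteristic equation: x² - 11x + 28 = 0, which factors as (x - (7))(x - (4)) = 0.
Roots r₁ = 7, r₂ = 4 (distinct).
General solution: c(n) = A·(7)^n + B·(4)^n.
From c(0) = -4: A + B = -4.
From c(1) = -7: 7A + 4B = -7.
Solving: A = 3, B = -7.
So c(n) = - 7 \cdot 4^{n} + 3 \cdot 7^{n}.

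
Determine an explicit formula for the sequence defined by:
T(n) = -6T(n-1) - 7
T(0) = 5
First-order linear non-homogeneous.
Homogeneous solution: T_h(n) = A·(-6)^n.
Try constant particular solution T_p = K: K = -6K - 7 ⇒ K = -1.
General: T(n) = A·(-6)^n - 1.
Apply T(0) = 5: A - 1 = 5 ⇒ A = 6.
So T(n) = 6 \left(-6\right)^{n} - 1.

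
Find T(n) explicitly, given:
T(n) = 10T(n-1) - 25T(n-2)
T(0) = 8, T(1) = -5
Characteristic equation: x² - 10x + 25 = 0, which is (x - (5))².
Repeated root r = 5.
General solution: T(n) = (A + Bn)·(5)^n.
From T(0) = 8: A = 8.
From T(1) = -5: (A + B)·(5) = -5 ⇒ B = -9.
So T(n) = \left(8 - 9 n\right) \cdot (5)^n.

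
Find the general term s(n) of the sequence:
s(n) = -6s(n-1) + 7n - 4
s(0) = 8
First-order linear with linear forcing.
Homogeneous solution: s_h(n) = A·(-6)^n.
Try particular s_p(n) = pn + q. Substituting:
  pn + q = -6(p(n-1) + q) + 7n - 4.
Matching the n-coefficient: p = -6p + 7 ⇒ p = 1.
Matching constants: q = 6p - 6q - 4 ⇒ q = \frac{2}{7}.
General: s(n) = A·(-6)^n + n + \frac{2}{7}.
Apply s(0) = 8: A + \frac{2}{7} = 8 ⇒ A = \frac{54}{7}.
So s(n) = \frac{54 \left(-6\right)^{n}}{7} + n + \frac{2}{7}.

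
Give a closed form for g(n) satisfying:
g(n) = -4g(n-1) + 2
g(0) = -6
First-order linear non-homogeneous.
Homogeneous solution: g_h(n) = A·(-4)^n.
Try constant particular solution g_p = K: K = -4K + 2 ⇒ K = \frac{2}{5}.
General: g(n) = A·(-4)^n + \frac{2}{5}.
Apply g(0) = -6: A + \frac{2}{5} = -6 ⇒ A = - \frac{32}{5}.
So g(n) = \frac{2}{5} - \frac{32 \left(-4\right)^{n}}{5}.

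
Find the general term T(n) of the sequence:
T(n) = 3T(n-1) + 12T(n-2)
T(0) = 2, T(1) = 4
Characteristic equation: x² - 3x - 12 = 0.
Discriminant Δ = (3)² + 4·(12) = 57.
Roots r₁,₂ = (3 ± √57)/2, so r₁ = \frac{3}{2} + \frac{\sqrt{57}}{2}, r₂ = \frac{3}{2} - \frac{\sqrt{57}}{2}.
General solution: T(n) = A·r₁^n + B·r₂^n.
From the initial conditions, A + B = 2 and r₁A + r₂B = 4.
Since r₁ - r₂ = √57: A = (4 - (2)r₂)/√57 = \frac{\sqrt{57}}{57} + 1, and B = 2 - A = 1 - \frac{\sqrt{57}}{57}.
So T(n) = \left(\frac{\sqrt{57}}{57} + 1\right)\left(\frac{3}{2} + \frac{\sqrt{57}}{2}\right)^n + \left(1 - \frac{\sqrt{57}}{57}\right)\left(\frac{3}{2} - \frac{\sqrt{57}}{2}\right)^n.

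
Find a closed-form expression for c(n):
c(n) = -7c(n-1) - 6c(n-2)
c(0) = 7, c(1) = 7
Characteristic equation: x² + 7x + 6 = 0, which factors as (x - (-6))(x - (-1)) = 0.
Roots r₁ = -6, r₂ = -1 (distinct).
General solution: c(n) = A·(-6)^n + B·(-1)^n.
From c(0) = 7: A + B = 7.
From c(1) = 7: -6A - B = 7.
Solving: A = - \frac{14}{5}, B = \frac{49}{5}.
So c(n) = \frac{49 \left(-1\right)^{n}}{5} - \frac{14 \left(-6\right)^{n}}{5}.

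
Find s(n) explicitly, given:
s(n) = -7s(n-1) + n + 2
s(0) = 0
First-order linear with linear forcing.
Homogeneous solution: s_h(n) = A·(-7)^n.
Try particular s_p(n) = pn + q. Substituting:
  pn + q = -7(p(n-1) + q) + n + 2.
Matching the n-coefficient: p = -7p + 1 ⇒ p = \frac{1}{8}.
Matching constants: q = 7p - 7q + 2 ⇒ q = \frac{23}{64}.
General: s(n) = A·(-7)^n + \frac{n}{8} + \frac{23}{64}.
Apply s(0) = 0: A + \frac{23}{64} = 0 ⇒ A = - \frac{23}{64}.
So s(n) = - \frac{23 \left(-7\right)^{n}}{64} + \frac{n}{8} + \frac{23}{64}.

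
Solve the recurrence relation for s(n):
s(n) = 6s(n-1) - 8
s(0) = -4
First-order linear non-homogeneous.
Homogeneous solution: s_h(n) = A·(6)^n.
Try constant particular solution s_p = K: K = 6K - 8 ⇒ K = \frac{8}{5}.
General: s(n) = A·(6)^n + \frac{8}{5}.
Apply s(0) = -4: A + \frac{8}{5} = -4 ⇒ A = - \frac{28}{5}.
So s(n) = \frac{8}{5} - \frac{28 \cdot 6^{n}}{5}.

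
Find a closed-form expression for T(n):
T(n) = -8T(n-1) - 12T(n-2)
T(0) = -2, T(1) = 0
Characteristic equation: x² + 8x + 12 = 0, which factors as (x - (-2))(x - (-6)) = 0.
Roots r₁ = -2, r₂ = -6 (distinct).
General solution: T(n) = A·(-2)^n + B·(-6)^n.
From T(0) = -2: A + B = -2.
From T(1) = 0: -2A - 6B = 0.
Solving: A = -3, B = 1.
So T(n) = - 3 \left(-2\right)^{n} + \left(-6\right)^{n}.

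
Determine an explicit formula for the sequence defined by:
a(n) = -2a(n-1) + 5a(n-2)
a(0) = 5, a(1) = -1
Characteristic equation: x² + 2x - 5 = 0.
Discriminant Δ = (-2)² + 4·(5) = 24.
Roots r₁,₂ = (-2 ± √24)/2, so r₁ = -1 + \sqrt{6}, r₂ = - \sqrt{6} - 1.
General solution: a(n) = A·r₁^n + B·r₂^n.
From the initial conditions, A + B = 5 and r₁A + r₂B = -1.
Since r₁ - r₂ = √24: A = (-1 - (5)r₂)/√24 = \frac{\sqrt{6}}{3} + \frac{5}{2}, and B = 5 - A = \frac{5}{2} - \frac{\sqrt{6}}{3}.
So a(n) = \left(\frac{\sqrt{6}}{3} + \frac{5}{2}\right)\left(-1 + \sqrt{6}\right)^n + \left(\frac{5}{2} - \frac{\sqrt{6}}{3}\right)\left(- \sqrt{6} - 1\right)^n.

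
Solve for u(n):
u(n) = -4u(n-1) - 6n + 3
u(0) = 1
First-order linear with linear forcing.
Homogeneous solution: u_h(n) = A·(-4)^n.
Try particular u_p(n) = pn + q. Substituting:
  pn + q = -4(p(n-1) + q) - 6n + 3.
Matching the n-coefficient: p = -4p - 6 ⇒ p = - \frac{6}{5}.
Matching constants: q = 4p - 4q + 3 ⇒ q = - \frac{9}{25}.
General: u(n) = A·(-4)^n - \frac{6 n}{5} - \frac{9}{25}.
Apply u(0) = 1: A - \frac{9}{25} = 1 ⇒ A = \frac{34}{25}.
So u(n) = \frac{34 \left(-4\right)^{n}}{25} - \frac{6 n}{5} - \frac{9}{25}.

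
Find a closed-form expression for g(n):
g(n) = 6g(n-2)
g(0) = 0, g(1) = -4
Characteristic equation: x² - 6 = 0.
Discriminant Δ = (0)² + 4·(6) = 24.
Roots r₁,₂ = (0 ± √24)/2, so r₁ = \sqrt{6}, r₂ = - \sqrt{6}.
General solution: g(n) = A·r₁^n + B·r₂^n.
From the initial conditions, A + B = 0 and r₁A + r₂B = -4.
Since r₁ - r₂ = √24: A = (-4 - (0)r₂)/√24 = - \frac{\sqrt{6}}{3}, and B = 0 - A = \frac{\sqrt{6}}{3}.
So g(n) = \left(- \frac{\sqrt{6}}{3}\right)\left(\sqrt{6}\right)^n + \left(\frac{\sqrt{6}}{3}\right)\left(- \sqrt{6}\right)^n.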